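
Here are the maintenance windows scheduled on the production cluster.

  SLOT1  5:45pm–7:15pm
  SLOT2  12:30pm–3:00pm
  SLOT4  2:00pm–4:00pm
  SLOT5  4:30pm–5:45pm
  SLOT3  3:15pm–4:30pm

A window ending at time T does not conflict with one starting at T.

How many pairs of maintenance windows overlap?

Check each pair: they overlap iff neither finishes before the other starts.
Sorted by start: SLOT2, SLOT4, SLOT3, SLOT5, SLOT1.
SLOT4 starts before SLOT2 ends → SLOT2 and SLOT4 overlap.
SLOT3 starts after SLOT2 ends — done with SLOT2.
SLOT3 starts before SLOT4 ends → SLOT4 and SLOT3 overlap.
SLOT5 starts after SLOT4 ends — done with SLOT4.
SLOT5 starts exactly when SLOT3 ends (back-to-back, no overlap) — done with SLOT3.
SLOT1 starts exactly when SLOT5 ends (back-to-back, no overlap).
Overlapping pairs: SLOT2 & SLOT4, SLOT3 & SLOT4 — 2 in total.

2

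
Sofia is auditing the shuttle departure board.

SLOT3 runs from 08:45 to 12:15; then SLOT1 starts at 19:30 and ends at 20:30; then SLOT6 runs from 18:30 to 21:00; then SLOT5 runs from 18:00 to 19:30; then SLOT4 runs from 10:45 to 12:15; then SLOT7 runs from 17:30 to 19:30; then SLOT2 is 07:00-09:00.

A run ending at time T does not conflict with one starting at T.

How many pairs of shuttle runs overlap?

6

Sorted by start: SLOT2, SLOT3, SLOT4, SLOT7, SLOT5, SLOT6, SLOT1.
SLOT3 starts before SLOT2 ends → SLOT2 and SLOT3 overlap.
SLOT4 starts after SLOT2 ends — done with SLOT2.
SLOT4 starts before SLOT3 ends → SLOT3 and SLOT4 overlap.
SLOT7 starts after SLOT3 ends — done with SLOT3.
SLOT7 starts after SLOT4 ends — done with SLOT4.
SLOT5 starts before SLOT7 ends → SLOT7 and SLOT5 overlap.
SLOT6 starts before SLOT7 ends → SLOT7 and SLOT6 overlap.
SLOT1 starts exactly when SLOT7 ends (back-to-back, no overlap).
SLOT6 starts before SLOT5 ends → SLOT5 and SLOT6 overlap.
SLOT1 starts exactly when SLOT5 ends (back-to-back, no overlap).
SLOT1 starts before SLOT6 ends → SLOT6 and SLOT1 overlap.
Overlapping pairs: SLOT1 & SLOT6, SLOT2 & SLOT3, SLOT3 & SLOT4, SLOT5 & SLOT6, SLOT5 & SLOT7, SLOT6 & SLOT7 — 6 in total.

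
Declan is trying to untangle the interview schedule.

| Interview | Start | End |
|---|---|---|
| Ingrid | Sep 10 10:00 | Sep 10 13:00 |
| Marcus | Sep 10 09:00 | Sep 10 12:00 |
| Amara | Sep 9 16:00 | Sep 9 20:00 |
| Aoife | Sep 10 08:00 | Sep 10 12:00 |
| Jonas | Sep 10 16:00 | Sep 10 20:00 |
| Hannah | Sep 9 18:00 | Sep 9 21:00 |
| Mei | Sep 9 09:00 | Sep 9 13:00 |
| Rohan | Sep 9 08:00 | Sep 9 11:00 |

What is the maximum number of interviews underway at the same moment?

Sweep the timeline, counting +1 at each start and −1 at each end (ends before starts at a tie):
Sep 9 08:00 start Rohan → 1
Sep 9 09:00 start Mei → 2
Sep 9 11:00 end Rohan → 1
Sep 9 13:00 end Mei → 0
Sep 9 16:00 start Amara → 1
Sep 9 18:00 start Hannah → 2
Sep 9 20:00 end Amara → 1
Sep 9 21:00 end Hannah → 0
Sep 10 08:00 start Aoife → 1
Sep 10 09:00 start Marcus → 2
Sep 10 10:00 start Ingrid → 3
Sep 10 12:00 end Aoife → 2
Sep 10 12:00 end Marcus → 1
Sep 10 13:00 end Ingrid → 0
Sep 10 16:00 start Jonas → 1
Sep 10 20:00 end Jonas → 0
Peak is 3, at Sep 10 10:00 (Aoife, Ingrid, Marcus).

3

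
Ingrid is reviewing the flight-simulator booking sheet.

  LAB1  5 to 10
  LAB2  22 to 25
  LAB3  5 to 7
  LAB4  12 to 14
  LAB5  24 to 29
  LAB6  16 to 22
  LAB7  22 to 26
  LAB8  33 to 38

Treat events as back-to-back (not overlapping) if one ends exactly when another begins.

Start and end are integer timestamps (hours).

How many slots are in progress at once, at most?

Walk through starts and ends in time order (an end at T is processed before a start at T):
5 start LAB1 → 1
5 start LAB3 → 2
7 end LAB3 → 1
10 end LAB1 → 0
12 start LAB4 → 1
14 end LAB4 → 0
16 start LAB6 → 1
22 end LAB6 → 0
22 start LAB2 → 1
22 start LAB7 → 2
24 start LAB5 → 3
25 end LAB2 → 2
26 end LAB7 → 1
29 end LAB5 → 0
33 start LAB8 → 1
38 end LAB8 → 0
Peak is 3, at 24 (LAB2, LAB5, LAB7).

3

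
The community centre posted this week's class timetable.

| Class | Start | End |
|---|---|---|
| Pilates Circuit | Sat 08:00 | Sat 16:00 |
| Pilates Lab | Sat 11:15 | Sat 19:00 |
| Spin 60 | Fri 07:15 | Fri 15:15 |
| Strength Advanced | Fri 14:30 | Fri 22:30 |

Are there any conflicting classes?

Yes

Two intervals overlap when each starts before the other ends.
Sorted by start: Spin 60, Strength Advanced, Pilates Circuit, Pilates Lab.
Strength Advanced starts before Spin 60 ends → Spin 60 and Strength Advanced overlap.
That's a conflict, so the schedule is not conflict-free.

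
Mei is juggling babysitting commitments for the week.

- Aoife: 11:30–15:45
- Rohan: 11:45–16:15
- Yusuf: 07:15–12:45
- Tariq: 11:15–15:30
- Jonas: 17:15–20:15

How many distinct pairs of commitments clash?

6

Sorted by start: Yusuf, Tariq, Aoife, Rohan, Jonas.
Tariq starts before Yusuf ends → Yusuf and Tariq overlap.
Aoife starts before Yusuf ends → Yusuf and Aoife overlap.
Rohan starts before Yusuf ends → Yusuf and Rohan overlap.
Jonas starts after Yusuf ends.
Aoife starts before Tariq ends → Tariq and Aoife overlap.
Rohan starts before Tariq ends → Tariq and Rohan overlap.
Jonas starts after Tariq ends.
Rohan starts before Aoife ends → Aoife and Rohan overlap.
Jonas starts after Aoife ends.
Jonas starts after Rohan ends.
Overlapping pairs: Aoife & Rohan, Aoife & Tariq, Aoife & Yusuf, Rohan & Tariq, Rohan & Yusuf, Tariq & Yusuf — 6 in total.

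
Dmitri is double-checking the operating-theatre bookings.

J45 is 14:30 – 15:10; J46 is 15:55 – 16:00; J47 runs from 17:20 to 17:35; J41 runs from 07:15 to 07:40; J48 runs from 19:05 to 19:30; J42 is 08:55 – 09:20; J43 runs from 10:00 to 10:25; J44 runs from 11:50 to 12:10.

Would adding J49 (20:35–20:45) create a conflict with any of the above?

No — it doesn't clash with anything

J41: ends 07:40 at or before J49 starts 20:35 → clear.
J42: ends 09:20 at or before J49 starts 20:35 → clear.
J43: ends 10:25 at or before J49 starts 20:35 → clear.
J44: ends 12:10 at or before J49 starts 20:35 → clear.
J45: ends 15:10 at or before J49 starts 20:35 → clear.
J46: ends 16:00 at or before J49 starts 20:35 → clear.
J47: ends 17:35 at or before J49 starts 20:35 → clear.
J48: ends 19:30 at or before J49 starts 20:35 → clear.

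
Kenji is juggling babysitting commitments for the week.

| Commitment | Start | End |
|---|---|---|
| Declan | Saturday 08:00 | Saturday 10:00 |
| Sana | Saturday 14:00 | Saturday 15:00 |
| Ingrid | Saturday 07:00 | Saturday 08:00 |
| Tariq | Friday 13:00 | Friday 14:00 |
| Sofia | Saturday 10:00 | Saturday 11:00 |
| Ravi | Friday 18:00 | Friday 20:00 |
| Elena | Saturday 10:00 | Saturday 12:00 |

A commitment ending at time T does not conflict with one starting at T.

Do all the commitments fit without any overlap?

No

Check each pair: they overlap iff neither finishes before the other starts.
Sorted by start: Tariq, Ravi, Ingrid, Declan, Elena, Sofia, Sana.
Ravi starts after Tariq ends; Tariq is clear from here.
Ingrid starts after Ravi ends; Ravi is clear from here.
Declan starts exactly when Ingrid ends (back-to-back, no overlap); Ingrid is clear from here.
Elena starts exactly when Declan ends (back-to-back, no overlap); Declan is clear from here.
Sofia starts before Elena ends → Elena and Sofia overlap.
That's a conflict, so the schedule is not conflict-free.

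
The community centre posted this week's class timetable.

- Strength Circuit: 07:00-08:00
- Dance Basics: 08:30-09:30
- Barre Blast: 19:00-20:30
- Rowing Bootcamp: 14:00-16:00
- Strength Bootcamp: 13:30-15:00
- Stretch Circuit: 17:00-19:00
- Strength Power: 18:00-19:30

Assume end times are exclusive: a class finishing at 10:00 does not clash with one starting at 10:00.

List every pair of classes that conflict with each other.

Barre Blast & Strength Power, Rowing Bootcamp & Strength Bootcamp, Strength Power & Stretch Circuit

Sorted by start: Strength Circuit, Dance Basics, Strength Bootcamp, Rowing Bootcamp, Stretch Circuit, Strength Power, Barre Blast.
Dance Basics starts after Strength Circuit ends; Strength Circuit is clear from here.
Strength Bootcamp starts after Dance Basics ends; Dance Basics is clear from here.
Rowing Bootcamp starts before Strength Bootcamp ends → Strength Bootcamp and Rowing Bootcamp overlap.
Stretch Circuit starts after Strength Bootcamp ends; Strength Bootcamp is clear from here.
Stretch Circuit starts after Rowing Bootcamp ends; Rowing Bootcamp is clear from here.
Strength Power starts before Stretch Circuit ends → Stretch Circuit and Strength Power overlap.
Barre Blast starts exactly when Stretch Circuit ends (back-to-back, no overlap).
Barre Blast starts before Strength Power ends → Strength Power and Barre Blast overlap.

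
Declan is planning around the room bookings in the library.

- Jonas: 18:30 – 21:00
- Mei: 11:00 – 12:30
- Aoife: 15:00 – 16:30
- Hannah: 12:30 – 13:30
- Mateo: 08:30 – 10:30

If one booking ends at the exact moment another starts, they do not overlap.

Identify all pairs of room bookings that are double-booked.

no overlapping pairs

Check each pair: they overlap iff neither finishes before the other starts.
Sorted by start: Mateo, Mei, Hannah, Aoife, Jonas.
Mei starts after Mateo ends, so nothing later overlaps Mateo either.
Hannah starts exactly when Mei ends (back-to-back, no overlap), so nothing later overlaps Mei either.
Aoife starts after Hannah ends, so nothing later overlaps Hannah either.
Jonas starts after Aoife ends.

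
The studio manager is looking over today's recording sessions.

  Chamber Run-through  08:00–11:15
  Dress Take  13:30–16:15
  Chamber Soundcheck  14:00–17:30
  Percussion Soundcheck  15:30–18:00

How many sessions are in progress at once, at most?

Sweep the timeline, counting +1 at each start and −1 at each end (ends before starts at a tie):
08:00 start Chamber Run-through → 1
11:15 end Chamber Run-through → 0
13:30 start Dress Take → 1
14:00 start Chamber Soundcheck → 2
15:30 start Percussion Soundcheck → 3
16:15 end Dress Take → 2
17:30 end Chamber Soundcheck → 1
18:00 end Percussion Soundcheck → 0
Peak is 3, at 15:30 (Chamber Soundcheck, Dress Take, Percussion Soundcheck).

3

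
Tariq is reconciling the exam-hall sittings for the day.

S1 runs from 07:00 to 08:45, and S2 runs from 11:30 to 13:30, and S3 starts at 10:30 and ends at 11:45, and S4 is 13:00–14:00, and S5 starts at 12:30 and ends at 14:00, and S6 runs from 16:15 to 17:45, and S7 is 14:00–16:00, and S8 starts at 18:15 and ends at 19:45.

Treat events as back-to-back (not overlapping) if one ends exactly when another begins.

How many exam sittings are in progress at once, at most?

Sort all start/end points and keep a running count:
07:00 start S1 → 1
08:45 end S1 → 0
10:30 start S3 → 1
11:30 start S2 → 2
11:45 end S3 → 1
12:30 start S5 → 2
13:00 start S4 → 3
13:30 end S2 → 2
14:00 end S4 → 1
14:00 end S5 → 0
14:00 start S7 → 1
16:00 end S7 → 0
16:15 start S6 → 1
17:45 end S6 → 0
18:15 start S8 → 1
19:45 end S8 → 0
Peak is 3, at 13:00 (S2, S4, S5).

3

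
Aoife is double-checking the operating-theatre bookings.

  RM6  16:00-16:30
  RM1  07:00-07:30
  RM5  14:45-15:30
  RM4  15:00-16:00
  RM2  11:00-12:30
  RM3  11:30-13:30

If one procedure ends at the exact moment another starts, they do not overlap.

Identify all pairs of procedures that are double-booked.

Two intervals overlap when each starts before the other ends.
Sorted by start: RM1, RM2, RM3, RM5, RM4, RM6.
RM2 starts after RM1 ends — done with RM1.
RM3 starts before RM2 ends → RM2 and RM3 overlap.
RM5 starts after RM2 ends — done with RM2.
RM5 starts after RM3 ends — done with RM3.
RM4 starts before RM5 ends → RM5 and RM4 overlap.
RM6 starts after RM5 ends.
RM6 starts exactly when RM4 ends (back-to-back, no overlap).

RM2 & RM3, RM4 & RM5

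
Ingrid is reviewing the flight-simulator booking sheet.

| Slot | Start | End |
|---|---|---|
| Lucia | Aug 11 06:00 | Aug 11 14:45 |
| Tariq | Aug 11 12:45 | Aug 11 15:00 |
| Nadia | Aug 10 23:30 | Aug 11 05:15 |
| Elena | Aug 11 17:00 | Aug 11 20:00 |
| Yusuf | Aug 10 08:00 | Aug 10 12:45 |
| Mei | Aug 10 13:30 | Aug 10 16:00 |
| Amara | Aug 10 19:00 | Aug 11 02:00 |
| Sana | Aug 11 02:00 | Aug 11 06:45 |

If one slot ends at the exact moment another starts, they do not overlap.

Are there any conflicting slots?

Check each pair: they overlap iff neither finishes before the other starts.
Sorted by start: Yusuf, Mei, Amara, Nadia, Sana, Lucia, Tariq, Elena.
Mei starts after Yusuf ends; Yusuf is clear from here.
Amara starts after Mei ends; Mei is clear from here.
Nadia starts before Amara ends → Amara and Nadia overlap.
That's a conflict, so the schedule is not conflict-free.

Yes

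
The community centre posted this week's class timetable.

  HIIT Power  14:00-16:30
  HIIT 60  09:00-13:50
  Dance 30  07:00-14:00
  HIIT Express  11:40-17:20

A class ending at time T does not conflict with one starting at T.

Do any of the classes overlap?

Sorted by start: Dance 30, HIIT 60, HIIT Express, HIIT Power.
HIIT 60 starts before Dance 30 ends → Dance 30 and HIIT 60 overlap.
That's a conflict, so the schedule is not conflict-free.

Yes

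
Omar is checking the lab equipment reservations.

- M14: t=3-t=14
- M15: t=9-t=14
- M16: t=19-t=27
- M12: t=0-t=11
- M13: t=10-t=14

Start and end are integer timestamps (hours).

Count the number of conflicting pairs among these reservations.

6

Two intervals overlap when each starts before the other ends.
Sorted by start: M12, M14, M15, M13, M16.
M14 starts before M12 ends → M12 and M14 overlap.
M15 starts before M12 ends → M12 and M15 overlap.
M13 starts before M12 ends → M12 and M13 overlap.
M16 starts after M12 ends.
M15 starts before M14 ends → M14 and M15 overlap.
M13 starts before M14 ends → M14 and M13 overlap.
M16 starts after M14 ends.
M13 starts before M15 ends → M15 and M13 overlap.
M16 starts after M15 ends.
M16 starts after M13 ends.
Overlapping pairs: M12 & M13, M12 & M14, M12 & M15, M13 & M14, M13 & M15, M14 & M15 — 6 in total.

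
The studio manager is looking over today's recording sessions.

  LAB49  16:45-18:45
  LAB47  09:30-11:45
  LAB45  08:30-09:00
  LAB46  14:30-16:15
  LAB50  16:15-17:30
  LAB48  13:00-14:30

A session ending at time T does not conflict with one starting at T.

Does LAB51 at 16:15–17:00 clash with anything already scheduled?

Yes — it overlaps LAB49, LAB50

LAB45: ends 09:00 at or before LAB51 starts 16:15 → clear.
LAB47: ends 11:45 at or before LAB51 starts 16:15 → clear.
LAB48: ends 14:30 at or before LAB51 starts 16:15 → clear.
LAB46: ends 16:15 at or before LAB51 starts 16:15 → clear.
LAB50: starts 16:15 before LAB51 ends 17:00, and ends 17:30 after LAB51 starts 16:15 → overlap.
LAB49: starts 16:45 before LAB51 ends 17:00, and ends 18:45 after LAB51 starts 16:15 → overlap.
LAB51 overlaps LAB49, LAB50.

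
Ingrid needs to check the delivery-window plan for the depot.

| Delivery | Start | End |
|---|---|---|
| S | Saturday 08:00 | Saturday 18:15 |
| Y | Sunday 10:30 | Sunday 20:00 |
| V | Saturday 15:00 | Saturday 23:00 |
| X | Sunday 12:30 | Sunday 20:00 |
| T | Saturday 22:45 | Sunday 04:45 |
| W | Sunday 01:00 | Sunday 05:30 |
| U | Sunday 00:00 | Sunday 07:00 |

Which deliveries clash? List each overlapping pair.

S & V, T & U, T & V, T & W, U & W, X & Y

Sorted by start: S, V, T, U, W, Y, X.
V starts before S ends → S and V overlap.
T starts after S ends — done with S.
T starts before V ends → V and T overlap.
U starts after V ends — done with V.
U starts before T ends → T and U overlap.
W starts before T ends → T and W overlap.
Y starts after T ends — done with T.
W starts before U ends → U and W overlap.
Y starts after U ends — done with U.
Y starts after W ends — done with W.
X starts before Y ends → Y and X overlap.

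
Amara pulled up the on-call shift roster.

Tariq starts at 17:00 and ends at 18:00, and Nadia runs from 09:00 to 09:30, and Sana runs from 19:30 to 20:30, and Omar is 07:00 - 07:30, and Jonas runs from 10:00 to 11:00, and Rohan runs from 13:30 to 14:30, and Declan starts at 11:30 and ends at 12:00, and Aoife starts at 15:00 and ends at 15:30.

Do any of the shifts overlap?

No

Check each pair: they overlap iff neither finishes before the other starts.
Sorted by start: Omar, Nadia, Jonas, Declan, Rohan, Aoife, Tariq, Sana.
Nadia starts after Omar ends — done with Omar.
Jonas starts after Nadia ends — done with Nadia.
Declan starts after Jonas ends — done with Jonas.
Rohan starts after Declan ends — done with Declan.
Aoife starts after Rohan ends — done with Rohan.
Tariq starts after Aoife ends — done with Aoife.
Sana starts after Tariq ends.
Every pair is clear; the schedule has no overlaps.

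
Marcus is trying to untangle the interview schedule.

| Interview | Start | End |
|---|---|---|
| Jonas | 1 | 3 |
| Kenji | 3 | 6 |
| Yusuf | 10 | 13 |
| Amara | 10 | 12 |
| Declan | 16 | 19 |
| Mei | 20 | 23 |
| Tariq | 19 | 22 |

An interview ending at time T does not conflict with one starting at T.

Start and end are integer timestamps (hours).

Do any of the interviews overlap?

Sorted by start: Jonas, Kenji, Yusuf, Amara, Declan, Tariq, Mei.
Kenji starts exactly when Jonas ends (back-to-back, no overlap); Jonas is clear from here.
Yusuf starts after Kenji ends; Kenji is clear from here.
Amara starts before Yusuf ends → Yusuf and Amara overlap.
That's a conflict, so the schedule is not conflict-free.

Yes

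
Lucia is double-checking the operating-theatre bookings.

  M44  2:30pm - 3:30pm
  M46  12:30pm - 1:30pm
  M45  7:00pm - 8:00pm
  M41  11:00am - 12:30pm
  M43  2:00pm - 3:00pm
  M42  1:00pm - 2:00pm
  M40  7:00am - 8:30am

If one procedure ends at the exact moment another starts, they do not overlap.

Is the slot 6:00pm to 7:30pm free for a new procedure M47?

M40: ends 8:30am at or before M47 starts 6:00pm → clear.
M41: ends 12:30pm at or before M47 starts 6:00pm → clear.
M46: ends 1:30pm at or before M47 starts 6:00pm → clear.
M42: ends 2:00pm at or before M47 starts 6:00pm → clear.
M43: ends 3:00pm at or before M47 starts 6:00pm → clear.
M44: ends 3:30pm at or before M47 starts 6:00pm → clear.
M45: starts 7:00pm before M47 ends 7:30pm, and ends 8:00pm after M47 starts 6:00pm → overlap.
M47 overlaps M45.

No — it overlaps M45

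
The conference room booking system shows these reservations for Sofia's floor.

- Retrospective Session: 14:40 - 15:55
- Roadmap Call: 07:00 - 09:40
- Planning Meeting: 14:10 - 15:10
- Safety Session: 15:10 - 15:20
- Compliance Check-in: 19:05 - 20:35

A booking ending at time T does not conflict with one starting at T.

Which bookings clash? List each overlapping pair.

Check each pair: they overlap iff neither finishes before the other starts.
Sorted by start: Roadmap Call, Planning Meeting, Retrospective Session, Safety Session, Compliance Check-in.
Planning Meeting starts after Roadmap Call ends, so Roadmap Call has no further overlaps.
Retrospective Session starts before Planning Meeting ends → Planning Meeting and Retrospective Session overlap.
Safety Session starts exactly when Planning Meeting ends (back-to-back, no overlap), so Planning Meeting has no further overlaps.
Safety Session starts before Retrospective Session ends → Retrospective Session and Safety Session overlap.
Compliance Check-in starts after Retrospective Session ends.
Compliance Check-in starts after Safety Session ends.

Planning Meeting & Retrospective Session, Retrospective Session & Safety Session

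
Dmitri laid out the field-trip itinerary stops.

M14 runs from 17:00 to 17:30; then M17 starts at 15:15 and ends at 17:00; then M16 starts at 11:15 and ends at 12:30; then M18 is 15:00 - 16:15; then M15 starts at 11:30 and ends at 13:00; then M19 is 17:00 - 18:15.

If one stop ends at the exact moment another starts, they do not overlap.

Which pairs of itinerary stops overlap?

M14 & M19, M15 & M16, M17 & M18

Sorted by start: M16, M15, M18, M17, M14, M19.
M15 starts before M16 ends → M16 and M15 overlap.
M18 starts after M16 ends, so nothing later overlaps M16 either.
M18 starts after M15 ends, so nothing later overlaps M15 either.
M17 starts before M18 ends → M18 and M17 overlap.
M14 starts after M18 ends, so nothing later overlaps M18 either.
M14 starts exactly when M17 ends (back-to-back, no overlap), so nothing later overlaps M17 either.
M19 starts before M14 ends → M14 and M19 overlap.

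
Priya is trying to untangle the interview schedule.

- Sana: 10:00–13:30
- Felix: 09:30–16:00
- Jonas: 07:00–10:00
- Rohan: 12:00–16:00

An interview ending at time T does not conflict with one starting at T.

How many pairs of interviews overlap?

4

Sorted by start: Jonas, Felix, Sana, Rohan.
Felix starts before Jonas ends → Jonas and Felix overlap.
Sana starts exactly when Jonas ends (back-to-back, no overlap), so nothing later overlaps Jonas either.
Sana starts before Felix ends → Felix and Sana overlap.
Rohan starts before Felix ends → Felix and Rohan overlap.
Rohan starts before Sana ends → Sana and Rohan overlap.
Overlapping pairs: Felix & Jonas, Felix & Rohan, Felix & Sana, Rohan & Sana — 4 in total.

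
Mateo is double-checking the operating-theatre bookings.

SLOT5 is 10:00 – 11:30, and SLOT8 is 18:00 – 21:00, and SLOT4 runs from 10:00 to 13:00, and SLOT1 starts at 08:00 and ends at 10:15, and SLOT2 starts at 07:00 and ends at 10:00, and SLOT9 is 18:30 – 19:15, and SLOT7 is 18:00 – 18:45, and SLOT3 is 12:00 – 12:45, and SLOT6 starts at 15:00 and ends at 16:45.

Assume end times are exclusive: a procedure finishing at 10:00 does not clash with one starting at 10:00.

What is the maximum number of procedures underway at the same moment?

3

Sweep the timeline, counting +1 at each start and −1 at each end (ends before starts at a tie):
07:00 start SLOT2 → 1
08:00 start SLOT1 → 2
10:00 end SLOT2 → 1
10:00 start SLOT4 → 2
10:00 start SLOT5 → 3
10:15 end SLOT1 → 2
11:30 end SLOT5 → 1
12:00 start SLOT3 → 2
12:45 end SLOT3 → 1
13:00 end SLOT4 → 0
15:00 start SLOT6 → 1
16:45 end SLOT6 → 0
18:00 start SLOT7 → 1
18:00 start SLOT8 → 2
18:30 start SLOT9 → 3
18:45 end SLOT7 → 2
19:15 end SLOT9 → 1
21:00 end SLOT8 → 0
Peak is 3, at 10:00 (SLOT1, SLOT4, SLOT5).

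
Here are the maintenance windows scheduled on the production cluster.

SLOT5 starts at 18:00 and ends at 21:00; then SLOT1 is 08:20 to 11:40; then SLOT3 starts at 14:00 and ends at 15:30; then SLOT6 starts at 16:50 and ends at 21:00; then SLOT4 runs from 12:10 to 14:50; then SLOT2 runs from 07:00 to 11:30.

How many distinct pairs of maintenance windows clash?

3

Sorted by start: SLOT2, SLOT1, SLOT4, SLOT3, SLOT6, SLOT5.
SLOT1 starts before SLOT2 ends → SLOT2 and SLOT1 overlap.
SLOT4 starts after SLOT2 ends — done with SLOT2.
SLOT4 starts after SLOT1 ends — done with SLOT1.
SLOT3 starts before SLOT4 ends → SLOT4 and SLOT3 overlap.
SLOT6 starts after SLOT4 ends — done with SLOT4.
SLOT6 starts after SLOT3 ends — done with SLOT3.
SLOT5 starts before SLOT6 ends → SLOT6 and SLOT5 overlap.
Overlapping pairs: SLOT1 & SLOT2, SLOT3 & SLOT4, SLOT5 & SLOT6 — 3 in total.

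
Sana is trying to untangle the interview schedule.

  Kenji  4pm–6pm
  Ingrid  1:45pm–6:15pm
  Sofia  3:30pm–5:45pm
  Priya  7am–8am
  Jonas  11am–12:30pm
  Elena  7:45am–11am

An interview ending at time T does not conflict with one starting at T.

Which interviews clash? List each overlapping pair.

Sorted by start: Priya, Elena, Jonas, Ingrid, Sofia, Kenji.
Elena starts before Priya ends → Priya and Elena overlap.
Jonas starts after Priya ends; Priya is clear from here.
Jonas starts exactly when Elena ends (back-to-back, no overlap); Elena is clear from here.
Ingrid starts after Jonas ends; Jonas is clear from here.
Sofia starts before Ingrid ends → Ingrid and Sofia overlap.
Kenji starts before Ingrid ends → Ingrid and Kenji overlap.
Kenji starts before Sofia ends → Sofia and Kenji overlap.

Elena & Priya, Ingrid & Kenji, Ingrid & Sofia, Kenji & Sofia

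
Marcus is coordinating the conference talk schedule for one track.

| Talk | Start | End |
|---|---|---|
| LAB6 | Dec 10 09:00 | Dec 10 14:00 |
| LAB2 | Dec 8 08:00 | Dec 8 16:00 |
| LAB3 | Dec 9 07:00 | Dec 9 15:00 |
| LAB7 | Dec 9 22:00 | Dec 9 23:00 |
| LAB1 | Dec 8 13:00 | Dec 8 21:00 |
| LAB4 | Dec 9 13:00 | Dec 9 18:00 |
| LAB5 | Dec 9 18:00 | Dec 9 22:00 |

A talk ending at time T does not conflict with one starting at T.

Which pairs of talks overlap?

LAB1 & LAB2, LAB3 & LAB4

Sorted by start: LAB2, LAB1, LAB3, LAB4, LAB5, LAB7, LAB6.
LAB1 starts before LAB2 ends → LAB2 and LAB1 overlap.
LAB3 starts after LAB2 ends, so LAB2 has no further overlaps.
LAB3 starts after LAB1 ends, so LAB1 has no further overlaps.
LAB4 starts before LAB3 ends → LAB3 and LAB4 overlap.
LAB5 starts after LAB3 ends, so LAB3 has no further overlaps.
LAB5 starts exactly when LAB4 ends (back-to-back, no overlap), so LAB4 has no further overlaps.
LAB7 starts exactly when LAB5 ends (back-to-back, no overlap), so LAB5 has no further overlaps.
LAB6 starts after LAB7 ends.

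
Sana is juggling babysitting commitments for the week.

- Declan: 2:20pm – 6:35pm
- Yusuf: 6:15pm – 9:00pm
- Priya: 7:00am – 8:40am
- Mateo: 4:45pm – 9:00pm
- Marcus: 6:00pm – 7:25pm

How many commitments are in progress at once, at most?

4

Walk through starts and ends in time order (an end at T is processed before a start at T):
7:00am start Priya → 1
8:40am end Priya → 0
2:20pm start Declan → 1
4:45pm start Mateo → 2
6:00pm start Marcus → 3
6:15pm start Yusuf → 4
6:35pm end Declan → 3
7:25pm end Marcus → 2
9:00pm end Mateo → 1
9:00pm end Yusuf → 0
Peak is 4, at 6:15pm (Declan, Marcus, Mateo, Yusuf).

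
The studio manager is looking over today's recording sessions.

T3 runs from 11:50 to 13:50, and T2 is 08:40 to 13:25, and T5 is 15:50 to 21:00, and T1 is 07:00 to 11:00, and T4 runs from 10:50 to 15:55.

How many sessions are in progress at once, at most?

3

Walk through starts and ends in time order (an end at T is processed before a start at T):
07:00 start T1 → 1
08:40 start T2 → 2
10:50 start T4 → 3
11:00 end T1 → 2
11:50 start T3 → 3
13:25 end T2 → 2
13:50 end T3 → 1
15:50 start T5 → 2
15:55 end T4 → 1
21:00 end T5 → 0
Peak is 3, at 10:50 (T1, T2, T4).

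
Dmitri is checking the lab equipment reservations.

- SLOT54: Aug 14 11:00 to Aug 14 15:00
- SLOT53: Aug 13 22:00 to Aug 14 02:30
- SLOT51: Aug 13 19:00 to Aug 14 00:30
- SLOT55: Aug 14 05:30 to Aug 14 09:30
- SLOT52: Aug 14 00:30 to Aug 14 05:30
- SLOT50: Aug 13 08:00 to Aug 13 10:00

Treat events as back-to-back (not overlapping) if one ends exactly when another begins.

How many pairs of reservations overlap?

2

Sorted by start: SLOT50, SLOT51, SLOT53, SLOT52, SLOT55, SLOT54.
SLOT51 starts after SLOT50 ends — done with SLOT50.
SLOT53 starts before SLOT51 ends → SLOT51 and SLOT53 overlap.
SLOT52 starts exactly when SLOT51 ends (back-to-back, no overlap) — done with SLOT51.
SLOT52 starts before SLOT53 ends → SLOT53 and SLOT52 overlap.
SLOT55 starts after SLOT53 ends — done with SLOT53.
SLOT55 starts exactly when SLOT52 ends (back-to-back, no overlap) — done with SLOT52.
SLOT54 starts after SLOT55 ends.
Overlapping pairs: SLOT51 & SLOT53, SLOT52 & SLOT53 — 2 in total.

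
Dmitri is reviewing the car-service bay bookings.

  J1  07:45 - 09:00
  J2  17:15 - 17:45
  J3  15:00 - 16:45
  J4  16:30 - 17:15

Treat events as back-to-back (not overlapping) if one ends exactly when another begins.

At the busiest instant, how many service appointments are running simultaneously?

2

Walk through starts and ends in time order (an end at T is processed before a start at T):
07:45 start J1 → 1
09:00 end J1 → 0
15:00 start J3 → 1
16:30 start J4 → 2
16:45 end J3 → 1
17:15 end J4 → 0
17:15 start J2 → 1
17:45 end J2 → 0
Peak is 2, at 16:30 (J3, J4).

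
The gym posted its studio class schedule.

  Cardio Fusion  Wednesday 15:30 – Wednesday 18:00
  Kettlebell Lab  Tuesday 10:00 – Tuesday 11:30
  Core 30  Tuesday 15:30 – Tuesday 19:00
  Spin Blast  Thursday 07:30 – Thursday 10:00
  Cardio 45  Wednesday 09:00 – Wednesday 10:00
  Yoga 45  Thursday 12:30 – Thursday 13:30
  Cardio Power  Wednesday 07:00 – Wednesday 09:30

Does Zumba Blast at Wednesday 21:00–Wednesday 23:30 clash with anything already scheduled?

No — it doesn't clash with anything

Kettlebell Lab: ends Tuesday 11:30 at or before Zumba Blast starts Wednesday 21:00 → clear.
Core 30: ends Tuesday 19:00 at or before Zumba Blast starts Wednesday 21:00 → clear.
Cardio Power: ends Wednesday 09:30 at or before Zumba Blast starts Wednesday 21:00 → clear.
Cardio 45: ends Wednesday 10:00 at or before Zumba Blast starts Wednesday 21:00 → clear.
Cardio Fusion: ends Wednesday 18:00 at or before Zumba Blast starts Wednesday 21:00 → clear.
Spin Blast: starts Thursday 07:30 at or after Zumba Blast ends Wednesday 23:30 → clear.
Yoga 45: starts Thursday 12:30 at or after Zumba Blast ends Wednesday 23:30 → clear.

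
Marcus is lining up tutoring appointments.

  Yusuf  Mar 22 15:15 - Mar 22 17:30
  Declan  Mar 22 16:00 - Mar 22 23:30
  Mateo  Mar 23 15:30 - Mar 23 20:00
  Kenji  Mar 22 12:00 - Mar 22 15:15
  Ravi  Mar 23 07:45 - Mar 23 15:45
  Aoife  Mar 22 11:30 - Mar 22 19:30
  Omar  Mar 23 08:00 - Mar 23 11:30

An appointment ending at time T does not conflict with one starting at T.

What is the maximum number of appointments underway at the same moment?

Sweep the timeline, counting +1 at each start and −1 at each end (ends before starts at a tie):
Mar 22 11:30 start Aoife → 1
Mar 22 12:00 start Kenji → 2
Mar 22 15:15 end Kenji → 1
Mar 22 15:15 start Yusuf → 2
Mar 22 16:00 start Declan → 3
Mar 22 17:30 end Yusuf → 2
Mar 22 19:30 end Aoife → 1
Mar 22 23:30 end Declan → 0
Mar 23 07:45 start Ravi → 1
Mar 23 08:00 start Omar → 2
Mar 23 11:30 end Omar → 1
Mar 23 15:30 start Mateo → 2
Mar 23 15:45 end Ravi → 1
Mar 23 20:00 end Mateo → 0
Peak is 3, at Mar 22 16:00 (Aoife, Declan, Yusuf).

3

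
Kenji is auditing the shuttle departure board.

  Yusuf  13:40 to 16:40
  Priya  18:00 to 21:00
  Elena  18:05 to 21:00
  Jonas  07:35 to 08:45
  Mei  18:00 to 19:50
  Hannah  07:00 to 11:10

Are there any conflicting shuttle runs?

Yes

Sorted by start: Hannah, Jonas, Yusuf, Priya, Mei, Elena.
Jonas starts before Hannah ends → Hannah and Jonas overlap.
That's a conflict, so the schedule is not conflict-free.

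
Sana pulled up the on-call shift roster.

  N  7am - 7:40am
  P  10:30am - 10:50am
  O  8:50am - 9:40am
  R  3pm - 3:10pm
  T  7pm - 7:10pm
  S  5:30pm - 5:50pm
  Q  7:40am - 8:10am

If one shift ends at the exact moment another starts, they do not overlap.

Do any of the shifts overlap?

No

Sorted by start: N, Q, O, P, R, S, T.
Q starts exactly when N ends (back-to-back, no overlap); N is clear from here.
O starts after Q ends; Q is clear from here.
P starts after O ends; O is clear from here.
R starts after P ends; P is clear from here.
S starts after R ends; R is clear from here.
T starts after S ends.
Every pair is clear; the schedule has no overlaps.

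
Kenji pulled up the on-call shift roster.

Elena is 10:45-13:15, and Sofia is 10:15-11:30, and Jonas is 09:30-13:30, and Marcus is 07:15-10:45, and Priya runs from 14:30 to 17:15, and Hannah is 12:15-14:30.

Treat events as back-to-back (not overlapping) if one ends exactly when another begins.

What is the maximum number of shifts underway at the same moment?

3

Sweep the timeline, counting +1 at each start and −1 at each end (ends before starts at a tie):
07:15 start Marcus → 1
09:30 start Jonas → 2
10:15 start Sofia → 3
10:45 end Marcus → 2
10:45 start Elena → 3
11:30 end Sofia → 2
12:15 start Hannah → 3
13:15 end Elena → 2
13:30 end Jonas → 1
14:30 end Hannah → 0
14:30 start Priya → 1
17:15 end Priya → 0
Peak is 3, at 10:15 (Jonas, Marcus, Sofia).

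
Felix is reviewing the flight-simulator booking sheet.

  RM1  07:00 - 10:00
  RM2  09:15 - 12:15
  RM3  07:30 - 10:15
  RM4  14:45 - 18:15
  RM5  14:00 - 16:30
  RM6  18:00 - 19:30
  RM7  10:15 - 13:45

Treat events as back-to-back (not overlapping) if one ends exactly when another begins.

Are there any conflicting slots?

Sorted by start: RM1, RM3, RM2, RM7, RM5, RM4, RM6.
RM3 starts before RM1 ends → RM1 and RM3 overlap.
That's a conflict, so the schedule is not conflict-free.

Yes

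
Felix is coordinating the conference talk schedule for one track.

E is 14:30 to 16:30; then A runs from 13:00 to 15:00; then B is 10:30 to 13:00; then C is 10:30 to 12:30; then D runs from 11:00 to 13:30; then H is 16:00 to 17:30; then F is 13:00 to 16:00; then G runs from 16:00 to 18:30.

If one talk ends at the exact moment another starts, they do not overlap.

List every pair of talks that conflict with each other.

Sorted by start: B, C, D, A, F, E, G, H.
C starts before B ends → B and C overlap.
D starts before B ends → B and D overlap.
A starts exactly when B ends (back-to-back, no overlap); B is clear from here.
D starts before C ends → C and D overlap.
A starts after C ends; C is clear from here.
A starts before D ends → D and A overlap.
F starts before D ends → D and F overlap.
E starts after D ends; D is clear from here.
F starts before A ends → A and F overlap.
E starts before A ends → A and E overlap.
G starts after A ends; A is clear from here.
E starts before F ends → F and E overlap.
G starts exactly when F ends (back-to-back, no overlap); F is clear from here.
G starts before E ends → E and G overlap.
H starts before E ends → E and H overlap.
H starts before G ends → G and H overlap.

A & D, A & E, A & F, B & C, B & D, C & D, D & F, E & F, E & G, E & H, G & H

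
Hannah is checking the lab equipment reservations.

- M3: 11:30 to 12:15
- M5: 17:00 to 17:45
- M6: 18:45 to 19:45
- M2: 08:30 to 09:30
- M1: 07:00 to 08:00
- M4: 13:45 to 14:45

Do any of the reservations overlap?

Sorted by start: M1, M2, M3, M4, M5, M6.
M2 starts after M1 ends, so nothing later overlaps M1 either.
M3 starts after M2 ends, so nothing later overlaps M2 either.
M4 starts after M3 ends, so nothing later overlaps M3 either.
M5 starts after M4 ends, so nothing later overlaps M4 either.
M6 starts after M5 ends.
Every pair is clear; the schedule has no overlaps.

No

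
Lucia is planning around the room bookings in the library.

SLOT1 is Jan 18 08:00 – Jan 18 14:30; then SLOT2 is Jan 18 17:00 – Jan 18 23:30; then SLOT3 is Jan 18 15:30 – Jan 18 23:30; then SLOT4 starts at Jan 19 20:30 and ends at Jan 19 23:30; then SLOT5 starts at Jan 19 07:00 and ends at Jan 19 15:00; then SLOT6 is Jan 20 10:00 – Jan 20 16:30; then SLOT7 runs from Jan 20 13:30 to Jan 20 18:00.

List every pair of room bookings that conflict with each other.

SLOT2 & SLOT3, SLOT6 & SLOT7

Two intervals overlap when each starts before the other ends.
Sorted by start: SLOT1, SLOT3, SLOT2, SLOT5, SLOT4, SLOT6, SLOT7.
SLOT3 starts after SLOT1 ends — done with SLOT1.
SLOT2 starts before SLOT3 ends → SLOT3 and SLOT2 overlap.
SLOT5 starts after SLOT3 ends — done with SLOT3.
SLOT5 starts after SLOT2 ends — done with SLOT2.
SLOT4 starts after SLOT5 ends — done with SLOT5.
SLOT6 starts after SLOT4 ends — done with SLOT4.
SLOT7 starts before SLOT6 ends → SLOT6 and SLOT7 overlap.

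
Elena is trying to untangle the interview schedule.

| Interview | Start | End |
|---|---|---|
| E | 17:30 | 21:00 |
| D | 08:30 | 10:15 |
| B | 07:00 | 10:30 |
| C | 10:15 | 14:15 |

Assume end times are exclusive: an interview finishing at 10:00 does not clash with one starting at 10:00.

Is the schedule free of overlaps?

No

Sorted by start: B, D, C, E.
D starts before B ends → B and D overlap.
That's a conflict, so the schedule is not conflict-free.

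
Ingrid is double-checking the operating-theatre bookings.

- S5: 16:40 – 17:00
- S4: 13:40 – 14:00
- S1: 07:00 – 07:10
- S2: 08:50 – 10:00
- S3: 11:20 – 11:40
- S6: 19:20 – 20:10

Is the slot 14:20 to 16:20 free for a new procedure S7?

Yes — the slot is free

S1: ends 07:10 at or before S7 starts 14:20 → clear.
S2: ends 10:00 at or before S7 starts 14:20 → clear.
S3: ends 11:40 at or before S7 starts 14:20 → clear.
S4: ends 14:00 at or before S7 starts 14:20 → clear.
S5: starts 16:40 at or after S7 ends 16:20 → clear.
S6: starts 19:20 at or after S7 ends 16:20 → clear.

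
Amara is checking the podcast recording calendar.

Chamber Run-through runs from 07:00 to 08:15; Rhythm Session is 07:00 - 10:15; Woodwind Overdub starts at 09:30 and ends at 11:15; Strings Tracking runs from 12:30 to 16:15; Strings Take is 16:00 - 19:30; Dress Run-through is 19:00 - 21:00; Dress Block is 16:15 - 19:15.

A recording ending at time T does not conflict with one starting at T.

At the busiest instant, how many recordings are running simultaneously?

Sort all start/end points and keep a running count:
07:00 start Chamber Run-through → 1
07:00 start Rhythm Session → 2
08:15 end Chamber Run-through → 1
09:30 start Woodwind Overdub → 2
10:15 end Rhythm Session → 1
11:15 end Woodwind Overdub → 0
12:30 start Strings Tracking → 1
16:00 start Strings Take → 2
16:15 end Strings Tracking → 1
16:15 start Dress Block → 2
19:00 start Dress Run-through → 3
19:15 end Dress Block → 2
19:30 end Strings Take → 1
21:00 end Dress Run-through → 0
Peak is 3, at 19:00 (Dress Block, Dress Run-through, Strings Take).

3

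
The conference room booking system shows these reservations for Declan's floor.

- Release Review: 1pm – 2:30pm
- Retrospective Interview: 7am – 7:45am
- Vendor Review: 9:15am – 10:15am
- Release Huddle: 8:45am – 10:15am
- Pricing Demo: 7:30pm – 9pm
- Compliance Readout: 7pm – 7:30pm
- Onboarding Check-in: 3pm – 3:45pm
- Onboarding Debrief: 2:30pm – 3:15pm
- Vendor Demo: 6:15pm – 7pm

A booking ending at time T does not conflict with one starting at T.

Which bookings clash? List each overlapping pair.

Onboarding Check-in & Onboarding Debrief, Release Huddle & Vendor Review

Sorted by start: Retrospective Interview, Release Huddle, Vendor Review, Release Review, Onboarding Debrief, Onboarding Check-in, Vendor Demo, Compliance Readout, Pricing Demo.
Release Huddle starts after Retrospective Interview ends, so nothing later overlaps Retrospective Interview either.
Vendor Review starts before Release Huddle ends → Release Huddle and Vendor Review overlap.
Release Review starts after Release Huddle ends, so nothing later overlaps Release Huddle either.
Release Review starts after Vendor Review ends, so nothing later overlaps Vendor Review either.
Onboarding Debrief starts exactly when Release Review ends (back-to-back, no overlap), so nothing later overlaps Release Review either.
Onboarding Check-in starts before Onboarding Debrief ends → Onboarding Debrief and Onboarding Check-in overlap.
Vendor Demo starts after Onboarding Debrief ends, so nothing later overlaps Onboarding Debrief either.
Vendor Demo starts after Onboarding Check-in ends, so nothing later overlaps Onboarding Check-in either.
Compliance Readout starts exactly when Vendor Demo ends (back-to-back, no overlap), so nothing later overlaps Vendor Demo either.
Pricing Demo starts exactly when Compliance Readout ends (back-to-back, no overlap).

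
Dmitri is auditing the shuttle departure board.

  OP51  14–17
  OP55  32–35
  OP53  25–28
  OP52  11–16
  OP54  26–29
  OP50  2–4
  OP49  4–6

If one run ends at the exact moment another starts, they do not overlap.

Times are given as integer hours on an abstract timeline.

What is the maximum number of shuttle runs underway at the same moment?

2

Walk through starts and ends in time order (an end at T is processed before a start at T):
2 start OP50 → 1
4 end OP50 → 0
4 start OP49 → 1
6 end OP49 → 0
11 start OP52 → 1
14 start OP51 → 2
16 end OP52 → 1
17 end OP51 → 0
25 start OP53 → 1
26 start OP54 → 2
28 end OP53 → 1
29 end OP54 → 0
32 start OP55 → 1
35 end OP55 → 0
Peak is 2, at 14 (OP51, OP52).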